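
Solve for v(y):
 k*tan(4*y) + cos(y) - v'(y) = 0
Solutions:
 v(y) = C1 - k*log(cos(4*y))/4 + sin(y)


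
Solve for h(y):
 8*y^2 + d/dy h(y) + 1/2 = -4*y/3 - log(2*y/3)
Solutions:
 h(y) = C1 - 8*y^3/3 - 2*y^2/3 - y*log(y) + y*log(3/2) + y/2


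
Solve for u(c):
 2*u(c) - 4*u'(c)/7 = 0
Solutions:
 u(c) = C1*exp(7*c/2)


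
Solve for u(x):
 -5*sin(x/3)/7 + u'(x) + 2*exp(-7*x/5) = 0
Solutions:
 u(x) = C1 - 15*cos(x/3)/7 + 10*exp(-7*x/5)/7


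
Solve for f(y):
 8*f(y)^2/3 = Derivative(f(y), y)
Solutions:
 f(y) = -3/(C1 + 8*y)


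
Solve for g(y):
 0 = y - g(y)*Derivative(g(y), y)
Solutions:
 g(y) = -sqrt(C1 + y^2)
 g(y) = sqrt(C1 + y^2)


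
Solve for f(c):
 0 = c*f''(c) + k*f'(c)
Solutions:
 f(c) = C1 + c^(1 - re(k))*(C2*sin(log(c)*Abs(im(k))) + C3*cos(log(c)*im(k)))


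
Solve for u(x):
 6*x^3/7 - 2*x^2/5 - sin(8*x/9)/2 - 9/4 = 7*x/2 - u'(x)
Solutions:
 u(x) = C1 - 3*x^4/14 + 2*x^3/15 + 7*x^2/4 + 9*x/4 - 9*cos(8*x/9)/16


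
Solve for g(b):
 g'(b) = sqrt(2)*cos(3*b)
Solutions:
 g(b) = C1 + sqrt(2)*sin(3*b)/3


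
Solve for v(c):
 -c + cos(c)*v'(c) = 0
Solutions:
 v(c) = C1 + Integral(c/cos(c), c)


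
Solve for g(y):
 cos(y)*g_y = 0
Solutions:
 g(y) = C1


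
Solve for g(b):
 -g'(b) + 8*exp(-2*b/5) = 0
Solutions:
 g(b) = C1 - 20*exp(-2*b/5)


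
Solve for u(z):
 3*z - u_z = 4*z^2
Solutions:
 u(z) = C1 - 4*z^3/3 + 3*z^2/2


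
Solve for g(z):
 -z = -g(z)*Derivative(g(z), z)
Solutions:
 g(z) = -sqrt(C1 + z^2)
 g(z) = sqrt(C1 + z^2)


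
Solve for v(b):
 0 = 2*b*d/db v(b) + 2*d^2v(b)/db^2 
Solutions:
 v(b) = C1 + C2*erf(sqrt(2)*b/2)


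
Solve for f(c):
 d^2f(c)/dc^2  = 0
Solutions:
 f(c) = C1 + C2*c


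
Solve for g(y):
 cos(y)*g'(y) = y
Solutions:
 g(y) = C1 + Integral(y/cos(y), y)


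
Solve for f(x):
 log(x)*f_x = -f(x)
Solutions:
 f(x) = C1*exp(-li(x))


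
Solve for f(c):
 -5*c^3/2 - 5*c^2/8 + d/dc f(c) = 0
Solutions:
 f(c) = C1 + 5*c^4/8 + 5*c^3/24


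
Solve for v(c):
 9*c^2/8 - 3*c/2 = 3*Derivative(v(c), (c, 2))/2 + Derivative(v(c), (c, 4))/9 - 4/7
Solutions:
 v(c) = C1 + C2*c + C3*sin(3*sqrt(6)*c/2) + C4*cos(3*sqrt(6)*c/2) + c^4/16 - c^3/6 + 17*c^2/126


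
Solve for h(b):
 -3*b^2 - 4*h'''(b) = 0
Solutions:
 h(b) = C1 + C2*b + C3*b^2 - b^5/80


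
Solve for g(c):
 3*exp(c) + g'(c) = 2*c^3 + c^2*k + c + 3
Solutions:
 g(c) = C1 + c^4/2 + c^3*k/3 + c^2/2 + 3*c - 3*exp(c)


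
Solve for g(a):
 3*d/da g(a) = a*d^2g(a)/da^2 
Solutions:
 g(a) = C1 + C2*a^4


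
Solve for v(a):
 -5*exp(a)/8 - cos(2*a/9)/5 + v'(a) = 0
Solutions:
 v(a) = C1 + 5*exp(a)/8 + 9*sin(2*a/9)/10


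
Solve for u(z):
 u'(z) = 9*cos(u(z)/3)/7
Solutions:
 -9*z/7 - 3*log(sin(u(z)/3) - 1)/2 + 3*log(sin(u(z)/3) + 1)/2 = C1


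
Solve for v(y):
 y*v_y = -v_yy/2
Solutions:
 v(y) = C1 + C2*erf(y)


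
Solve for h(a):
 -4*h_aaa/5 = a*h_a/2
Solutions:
 h(a) = C1 + Integral(C2*airyai(-5^(1/3)*a/2) + C3*airybi(-5^(1/3)*a/2), a)


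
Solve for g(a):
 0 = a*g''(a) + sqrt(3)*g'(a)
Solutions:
 g(a) = C1 + C2*a^(1 - sqrt(3))


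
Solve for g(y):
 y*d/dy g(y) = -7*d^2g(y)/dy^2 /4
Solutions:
 g(y) = C1 + C2*erf(sqrt(14)*y/7)


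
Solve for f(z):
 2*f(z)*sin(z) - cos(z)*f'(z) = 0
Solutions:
 f(z) = C1/cos(z)^2


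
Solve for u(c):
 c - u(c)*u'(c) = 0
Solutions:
 u(c) = -sqrt(C1 + c^2)
 u(c) = sqrt(C1 + c^2)


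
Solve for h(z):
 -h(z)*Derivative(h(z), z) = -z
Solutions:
 h(z) = -sqrt(C1 + z^2)
 h(z) = sqrt(C1 + z^2)


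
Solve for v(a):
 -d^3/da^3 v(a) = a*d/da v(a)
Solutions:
 v(a) = C1 + Integral(C2*airyai(-a) + C3*airybi(-a), a)


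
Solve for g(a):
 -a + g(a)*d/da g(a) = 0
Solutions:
 g(a) = -sqrt(C1 + a^2)
 g(a) = sqrt(C1 + a^2)


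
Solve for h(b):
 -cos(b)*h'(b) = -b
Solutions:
 h(b) = C1 + Integral(b/cos(b), b)


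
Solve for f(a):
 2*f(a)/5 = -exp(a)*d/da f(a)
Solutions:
 f(a) = C1*exp(2*exp(-a)/5)


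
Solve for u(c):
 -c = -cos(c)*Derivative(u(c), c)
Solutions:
 u(c) = C1 + Integral(c/cos(c), c)


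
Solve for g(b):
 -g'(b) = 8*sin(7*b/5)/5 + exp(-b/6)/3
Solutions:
 g(b) = C1 + 8*cos(7*b/5)/7 + 2*exp(-b/6)


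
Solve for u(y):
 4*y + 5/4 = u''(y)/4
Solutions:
 u(y) = C1 + C2*y + 8*y^3/3 + 5*y^2/2


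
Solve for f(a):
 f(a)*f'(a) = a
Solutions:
 f(a) = -sqrt(C1 + a^2)
 f(a) = sqrt(C1 + a^2)


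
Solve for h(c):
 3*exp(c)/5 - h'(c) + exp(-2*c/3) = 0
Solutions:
 h(c) = C1 + 3*exp(c)/5 - 3*exp(-2*c/3)/2


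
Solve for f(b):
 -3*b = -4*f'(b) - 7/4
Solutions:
 f(b) = C1 + 3*b^2/8 - 7*b/16


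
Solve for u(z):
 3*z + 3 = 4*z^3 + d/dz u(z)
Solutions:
 u(z) = C1 - z^4 + 3*z^2/2 + 3*z


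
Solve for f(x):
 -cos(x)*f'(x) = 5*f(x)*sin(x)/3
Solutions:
 f(x) = C1*cos(x)^(5/3)


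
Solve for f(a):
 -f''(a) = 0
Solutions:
 f(a) = C1 + C2*a


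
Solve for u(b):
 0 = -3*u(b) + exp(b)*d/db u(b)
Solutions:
 u(b) = C1*exp(-3*exp(-b))


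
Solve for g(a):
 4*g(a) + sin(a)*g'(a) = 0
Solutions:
 g(a) = C1*(cos(a)^2 + 2*cos(a) + 1)/(cos(a)^2 - 2*cos(a) + 1)


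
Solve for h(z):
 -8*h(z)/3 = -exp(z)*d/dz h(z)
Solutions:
 h(z) = C1*exp(-8*exp(-z)/3)


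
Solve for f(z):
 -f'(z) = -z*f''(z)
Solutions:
 f(z) = C1 + C2*z^2


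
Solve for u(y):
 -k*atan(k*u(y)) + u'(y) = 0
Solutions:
 Integral(1/atan(_y*k), (_y, u(y))) = C1 + k*y


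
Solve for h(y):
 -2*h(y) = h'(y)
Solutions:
 h(y) = C1*exp(-2*y)


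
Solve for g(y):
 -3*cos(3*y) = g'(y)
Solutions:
 g(y) = C1 - sin(3*y)


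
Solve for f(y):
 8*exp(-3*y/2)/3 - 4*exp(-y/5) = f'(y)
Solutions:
 f(y) = C1 - 16*exp(-3*y/2)/9 + 20*exp(-y/5)


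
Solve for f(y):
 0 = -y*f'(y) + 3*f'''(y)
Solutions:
 f(y) = C1 + Integral(C2*airyai(3^(2/3)*y/3) + C3*airybi(3^(2/3)*y/3), y)


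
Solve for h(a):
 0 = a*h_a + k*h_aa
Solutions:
 h(a) = C1 + C2*sqrt(k)*erf(sqrt(2)*a*sqrt(1/k)/2)


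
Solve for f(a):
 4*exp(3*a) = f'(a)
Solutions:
 f(a) = C1 + 4*exp(3*a)/3


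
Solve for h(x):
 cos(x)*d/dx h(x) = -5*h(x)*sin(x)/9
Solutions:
 h(x) = C1*cos(x)^(5/9)


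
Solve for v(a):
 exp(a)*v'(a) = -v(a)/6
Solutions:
 v(a) = C1*exp(exp(-a)/6)


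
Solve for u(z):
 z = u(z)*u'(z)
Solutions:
 u(z) = -sqrt(C1 + z^2)
 u(z) = sqrt(C1 + z^2)


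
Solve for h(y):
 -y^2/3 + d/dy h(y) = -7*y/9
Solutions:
 h(y) = C1 + y^3/9 - 7*y^2/18


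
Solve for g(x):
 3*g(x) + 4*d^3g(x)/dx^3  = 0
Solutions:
 g(x) = C3*exp(-6^(1/3)*x/2) + (C1*sin(2^(1/3)*3^(5/6)*x/4) + C2*cos(2^(1/3)*3^(5/6)*x/4))*exp(6^(1/3)*x/4)


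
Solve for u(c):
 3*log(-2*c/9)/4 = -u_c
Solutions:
 u(c) = C1 - 3*c*log(-c)/4 + 3*c*(-log(2) + 1 + 2*log(3))/4


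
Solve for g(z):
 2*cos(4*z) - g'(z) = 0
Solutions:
 g(z) = C1 + sin(4*z)/2


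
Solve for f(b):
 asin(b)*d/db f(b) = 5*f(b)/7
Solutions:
 f(b) = C1*exp(5*Integral(1/asin(b), b)/7)


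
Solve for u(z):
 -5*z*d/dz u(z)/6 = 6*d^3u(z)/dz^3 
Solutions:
 u(z) = C1 + Integral(C2*airyai(-30^(1/3)*z/6) + C3*airybi(-30^(1/3)*z/6), z)


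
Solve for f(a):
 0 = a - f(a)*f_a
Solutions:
 f(a) = -sqrt(C1 + a^2)
 f(a) = sqrt(C1 + a^2)


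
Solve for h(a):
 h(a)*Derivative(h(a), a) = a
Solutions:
 h(a) = -sqrt(C1 + a^2)
 h(a) = sqrt(C1 + a^2)


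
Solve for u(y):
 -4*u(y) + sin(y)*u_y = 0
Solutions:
 u(y) = C1*(cos(y)^2 - 2*cos(y) + 1)/(cos(y)^2 + 2*cos(y) + 1)


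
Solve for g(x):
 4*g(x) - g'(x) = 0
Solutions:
 g(x) = C1*exp(4*x)


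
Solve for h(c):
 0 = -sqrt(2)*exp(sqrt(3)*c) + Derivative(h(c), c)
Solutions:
 h(c) = C1 + sqrt(6)*exp(sqrt(3)*c)/3


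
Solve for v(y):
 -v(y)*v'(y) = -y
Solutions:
 v(y) = -sqrt(C1 + y^2)
 v(y) = sqrt(C1 + y^2)


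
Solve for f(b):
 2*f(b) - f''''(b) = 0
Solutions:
 f(b) = C1*exp(-2^(1/4)*b) + C2*exp(2^(1/4)*b) + C3*sin(2^(1/4)*b) + C4*cos(2^(1/4)*b)


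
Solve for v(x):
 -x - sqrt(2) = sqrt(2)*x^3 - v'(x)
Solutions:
 v(x) = C1 + sqrt(2)*x^4/4 + x^2/2 + sqrt(2)*x


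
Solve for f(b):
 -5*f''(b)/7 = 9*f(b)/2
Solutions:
 f(b) = C1*sin(3*sqrt(70)*b/10) + C2*cos(3*sqrt(70)*b/10)


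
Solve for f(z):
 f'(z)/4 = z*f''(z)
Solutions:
 f(z) = C1 + C2*z^(5/4)


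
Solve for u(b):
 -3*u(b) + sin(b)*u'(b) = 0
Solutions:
 u(b) = C1*(cos(b) - 1)^(3/2)/(cos(b) + 1)^(3/2)


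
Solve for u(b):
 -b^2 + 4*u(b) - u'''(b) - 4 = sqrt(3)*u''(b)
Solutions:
 u(b) = C1*exp(-b*((-sqrt(3)/9 + sqrt(-3 + (-18 + sqrt(3))^2)/9 + 2)^(-1/3) + 2*sqrt(3) + 3*(-sqrt(3)/9 + sqrt(-3 + (-18 + sqrt(3))^2)/9 + 2)^(1/3))/6)*sin(sqrt(3)*b*(-3*(-sqrt(3)/9 + sqrt(3)*sqrt(-4 + 27*(-4 + 2*sqrt(3)/9)^2)/18 + 2)^(1/3) + (-sqrt(3)/9 + sqrt(3)*sqrt(-4 + 27*(-4 + 2*sqrt(3)/9)^2)/18 + 2)^(-1/3))/6) + C2*exp(-b*((-sqrt(3)/9 + sqrt(-3 + (-18 + sqrt(3))^2)/9 + 2)^(-1/3) + 2*sqrt(3) + 3*(-sqrt(3)/9 + sqrt(-3 + (-18 + sqrt(3))^2)/9 + 2)^(1/3))/6)*cos(sqrt(3)*b*(-3*(-sqrt(3)/9 + sqrt(3)*sqrt(-4 + 27*(-4 + 2*sqrt(3)/9)^2)/18 + 2)^(1/3) + (-sqrt(3)/9 + sqrt(3)*sqrt(-4 + 27*(-4 + 2*sqrt(3)/9)^2)/18 + 2)^(-1/3))/6) + C3*exp(b*(-sqrt(3)/3 + 1/(3*(-sqrt(3)/9 + sqrt(-3 + (-18 + sqrt(3))^2)/9 + 2)^(1/3)) + (-sqrt(3)/9 + sqrt(-3 + (-18 + sqrt(3))^2)/9 + 2)^(1/3))) + b^2/4 + sqrt(3)/8 + 1


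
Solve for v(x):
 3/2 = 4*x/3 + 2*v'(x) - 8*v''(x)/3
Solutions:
 v(x) = C1 + C2*exp(3*x/4) - x^2/3 - 5*x/36


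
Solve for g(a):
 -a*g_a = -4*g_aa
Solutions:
 g(a) = C1 + C2*erfi(sqrt(2)*a/4)


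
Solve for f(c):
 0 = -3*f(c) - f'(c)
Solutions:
 f(c) = C1*exp(-3*c)


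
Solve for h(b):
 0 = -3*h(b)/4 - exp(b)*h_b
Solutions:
 h(b) = C1*exp(3*exp(-b)/4)


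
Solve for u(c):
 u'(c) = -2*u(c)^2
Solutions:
 u(c) = 1/(C1 + 2*c)


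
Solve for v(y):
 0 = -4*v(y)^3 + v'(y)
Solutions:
 v(y) = -sqrt(2)*sqrt(-1/(C1 + 4*y))/2
 v(y) = sqrt(2)*sqrt(-1/(C1 + 4*y))/2


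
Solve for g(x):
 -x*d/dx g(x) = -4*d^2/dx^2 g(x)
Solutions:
 g(x) = C1 + C2*erfi(sqrt(2)*x/4)


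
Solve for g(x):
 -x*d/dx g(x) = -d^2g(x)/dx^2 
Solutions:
 g(x) = C1 + C2*erfi(sqrt(2)*x/2)


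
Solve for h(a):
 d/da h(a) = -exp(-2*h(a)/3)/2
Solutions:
 h(a) = 3*log(-sqrt(C1 - a)) - 3*log(3)/2
 h(a) = 3*log(C1 - a/3)/2


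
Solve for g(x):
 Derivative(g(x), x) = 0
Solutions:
 g(x) = C1


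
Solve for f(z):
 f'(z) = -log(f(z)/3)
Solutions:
 -Integral(1/(-log(_y) + log(3)), (_y, f(z))) = C1 - z


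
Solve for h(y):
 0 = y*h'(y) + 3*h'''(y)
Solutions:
 h(y) = C1 + Integral(C2*airyai(-3^(2/3)*y/3) + C3*airybi(-3^(2/3)*y/3), y)


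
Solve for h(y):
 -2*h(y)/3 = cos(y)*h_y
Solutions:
 h(y) = C1*(sin(y) - 1)^(1/3)/(sin(y) + 1)^(1/3)


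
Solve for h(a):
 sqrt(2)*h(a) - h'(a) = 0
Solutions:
 h(a) = C1*exp(sqrt(2)*a)


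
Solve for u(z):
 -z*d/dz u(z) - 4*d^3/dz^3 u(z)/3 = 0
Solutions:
 u(z) = C1 + Integral(C2*airyai(-6^(1/3)*z/2) + C3*airybi(-6^(1/3)*z/2), z)


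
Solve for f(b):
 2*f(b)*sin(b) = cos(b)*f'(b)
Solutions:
 f(b) = C1/cos(b)^2


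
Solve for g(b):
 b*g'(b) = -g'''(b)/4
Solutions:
 g(b) = C1 + Integral(C2*airyai(-2^(2/3)*b) + C3*airybi(-2^(2/3)*b), b)


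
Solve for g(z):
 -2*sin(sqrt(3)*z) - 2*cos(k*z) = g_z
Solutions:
 g(z) = C1 + 2*sqrt(3)*cos(sqrt(3)*z)/3 - 2*sin(k*z)/k


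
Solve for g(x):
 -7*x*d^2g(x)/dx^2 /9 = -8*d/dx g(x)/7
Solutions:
 g(x) = C1 + C2*x^(121/49)


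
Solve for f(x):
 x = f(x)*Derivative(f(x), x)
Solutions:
 f(x) = -sqrt(C1 + x^2)
 f(x) = sqrt(C1 + x^2)


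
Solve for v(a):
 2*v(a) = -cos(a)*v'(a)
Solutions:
 v(a) = C1*(sin(a) - 1)/(sin(a) + 1)


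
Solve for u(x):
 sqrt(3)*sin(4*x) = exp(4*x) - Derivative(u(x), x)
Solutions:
 u(x) = C1 + exp(4*x)/4 + sqrt(3)*cos(4*x)/4


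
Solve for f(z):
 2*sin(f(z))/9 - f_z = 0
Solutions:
 -2*z/9 + log(cos(f(z)) - 1)/2 - log(cos(f(z)) + 1)/2 = C1


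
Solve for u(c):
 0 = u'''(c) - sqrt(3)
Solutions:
 u(c) = C1 + C2*c + C3*c^2 + sqrt(3)*c^3/6


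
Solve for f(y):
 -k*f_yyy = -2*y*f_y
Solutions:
 f(y) = C1 + Integral(C2*airyai(2^(1/3)*y*(1/k)^(1/3)) + C3*airybi(2^(1/3)*y*(1/k)^(1/3)), y)


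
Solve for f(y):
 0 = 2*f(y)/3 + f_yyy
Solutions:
 f(y) = C3*exp(-2^(1/3)*3^(2/3)*y/3) + (C1*sin(2^(1/3)*3^(1/6)*y/2) + C2*cos(2^(1/3)*3^(1/6)*y/2))*exp(2^(1/3)*3^(2/3)*y/6)


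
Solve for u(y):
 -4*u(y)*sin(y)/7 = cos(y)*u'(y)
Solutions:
 u(y) = C1*cos(y)^(4/7)


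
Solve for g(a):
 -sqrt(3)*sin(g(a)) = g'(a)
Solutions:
 g(a) = -acos((-C1 - exp(2*sqrt(3)*a))/(C1 - exp(2*sqrt(3)*a))) + 2*pi
 g(a) = acos((-C1 - exp(2*sqrt(3)*a))/(C1 - exp(2*sqrt(3)*a)))


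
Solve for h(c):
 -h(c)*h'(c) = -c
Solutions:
 h(c) = -sqrt(C1 + c^2)
 h(c) = sqrt(C1 + c^2)


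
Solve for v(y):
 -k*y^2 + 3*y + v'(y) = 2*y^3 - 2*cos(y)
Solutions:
 v(y) = C1 + k*y^3/3 + y^4/2 - 3*y^2/2 - 2*sin(y)


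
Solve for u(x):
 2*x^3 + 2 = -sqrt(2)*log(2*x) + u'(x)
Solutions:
 u(x) = C1 + x^4/2 + sqrt(2)*x*log(x) - sqrt(2)*x + sqrt(2)*x*log(2) + 2*x


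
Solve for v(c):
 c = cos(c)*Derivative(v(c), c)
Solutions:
 v(c) = C1 + Integral(c/cos(c), c)


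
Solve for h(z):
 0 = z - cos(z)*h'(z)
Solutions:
 h(z) = C1 + Integral(z/cos(z), z)


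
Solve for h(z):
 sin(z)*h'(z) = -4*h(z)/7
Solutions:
 h(z) = C1*(cos(z) + 1)^(2/7)/(cos(z) - 1)^(2/7)


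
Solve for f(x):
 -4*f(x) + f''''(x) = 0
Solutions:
 f(x) = C1*exp(-sqrt(2)*x) + C2*exp(sqrt(2)*x) + C3*sin(sqrt(2)*x) + C4*cos(sqrt(2)*x)


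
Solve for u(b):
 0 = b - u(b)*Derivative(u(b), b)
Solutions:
 u(b) = -sqrt(C1 + b^2)
 u(b) = sqrt(C1 + b^2)


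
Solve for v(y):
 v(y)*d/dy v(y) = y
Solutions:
 v(y) = -sqrt(C1 + y^2)
 v(y) = sqrt(C1 + y^2)


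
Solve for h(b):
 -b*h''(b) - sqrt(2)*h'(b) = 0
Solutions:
 h(b) = C1 + C2*b^(1 - sqrt(2))


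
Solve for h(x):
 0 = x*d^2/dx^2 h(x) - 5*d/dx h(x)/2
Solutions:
 h(x) = C1 + C2*x^(7/2)


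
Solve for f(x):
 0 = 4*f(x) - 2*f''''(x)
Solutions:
 f(x) = C1*exp(-2^(1/4)*x) + C2*exp(2^(1/4)*x) + C3*sin(2^(1/4)*x) + C4*cos(2^(1/4)*x)


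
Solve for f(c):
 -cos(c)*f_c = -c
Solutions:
 f(c) = C1 + Integral(c/cos(c), c)


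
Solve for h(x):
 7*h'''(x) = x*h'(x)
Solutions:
 h(x) = C1 + Integral(C2*airyai(7^(2/3)*x/7) + C3*airybi(7^(2/3)*x/7), x)


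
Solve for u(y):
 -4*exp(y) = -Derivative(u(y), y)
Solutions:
 u(y) = C1 + 4*exp(y)


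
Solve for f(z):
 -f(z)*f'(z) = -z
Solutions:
 f(z) = -sqrt(C1 + z^2)
 f(z) = sqrt(C1 + z^2)


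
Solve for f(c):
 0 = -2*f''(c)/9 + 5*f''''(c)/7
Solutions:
 f(c) = C1 + C2*c + C3*exp(-sqrt(70)*c/15) + C4*exp(sqrt(70)*c/15)


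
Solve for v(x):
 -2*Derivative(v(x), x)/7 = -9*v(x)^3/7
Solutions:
 v(x) = -sqrt(-1/(C1 + 9*x))
 v(x) = sqrt(-1/(C1 + 9*x))


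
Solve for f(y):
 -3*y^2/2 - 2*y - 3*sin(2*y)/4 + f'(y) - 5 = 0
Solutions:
 f(y) = C1 + y^3/2 + y^2 + 5*y - 3*cos(2*y)/8


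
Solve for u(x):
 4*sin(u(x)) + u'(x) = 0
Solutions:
 u(x) = -acos((-C1 - exp(8*x))/(C1 - exp(8*x))) + 2*pi
 u(x) = acos((-C1 - exp(8*x))/(C1 - exp(8*x)))


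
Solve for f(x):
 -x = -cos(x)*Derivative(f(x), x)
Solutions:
 f(x) = C1 + Integral(x/cos(x), x)


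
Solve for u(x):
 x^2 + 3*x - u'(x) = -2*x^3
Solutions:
 u(x) = C1 + x^4/2 + x^3/3 + 3*x^2/2


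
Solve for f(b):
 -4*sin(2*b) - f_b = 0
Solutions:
 f(b) = C1 + 2*cos(2*b)


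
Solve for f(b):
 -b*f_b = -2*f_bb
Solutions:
 f(b) = C1 + C2*erfi(b/2)


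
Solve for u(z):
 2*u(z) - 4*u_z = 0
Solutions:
 u(z) = C1*exp(z/2)


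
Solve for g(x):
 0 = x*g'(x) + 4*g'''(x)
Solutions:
 g(x) = C1 + Integral(C2*airyai(-2^(1/3)*x/2) + C3*airybi(-2^(1/3)*x/2), x)


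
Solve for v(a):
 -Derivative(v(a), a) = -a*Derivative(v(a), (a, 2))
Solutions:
 v(a) = C1 + C2*a^2


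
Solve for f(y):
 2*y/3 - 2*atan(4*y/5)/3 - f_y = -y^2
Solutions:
 f(y) = C1 + y^3/3 + y^2/3 - 2*y*atan(4*y/5)/3 + 5*log(16*y^2 + 25)/12


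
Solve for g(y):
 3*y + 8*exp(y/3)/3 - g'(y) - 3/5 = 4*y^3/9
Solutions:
 g(y) = C1 - y^4/9 + 3*y^2/2 - 3*y/5 + 8*exp(y/3)


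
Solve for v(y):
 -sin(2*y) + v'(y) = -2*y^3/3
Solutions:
 v(y) = C1 - y^4/6 - cos(2*y)/2


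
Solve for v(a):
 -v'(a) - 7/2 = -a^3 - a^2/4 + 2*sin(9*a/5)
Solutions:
 v(a) = C1 + a^4/4 + a^3/12 - 7*a/2 + 10*cos(9*a/5)/9


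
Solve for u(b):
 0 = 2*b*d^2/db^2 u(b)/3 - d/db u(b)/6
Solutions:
 u(b) = C1 + C2*b^(5/4)


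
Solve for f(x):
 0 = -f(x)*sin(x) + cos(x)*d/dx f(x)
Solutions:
 f(x) = C1/cos(x)


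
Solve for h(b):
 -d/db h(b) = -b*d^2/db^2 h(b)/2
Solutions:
 h(b) = C1 + C2*b^3


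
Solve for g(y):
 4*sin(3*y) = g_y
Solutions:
 g(y) = C1 - 4*cos(3*y)/3


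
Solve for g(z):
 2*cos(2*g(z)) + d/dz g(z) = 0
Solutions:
 g(z) = -asin((C1 + exp(8*z))/(C1 - exp(8*z)))/2 + pi/2
 g(z) = asin((C1 + exp(8*z))/(C1 - exp(8*z)))/2


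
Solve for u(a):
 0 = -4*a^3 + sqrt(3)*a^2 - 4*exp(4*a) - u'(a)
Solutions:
 u(a) = C1 - a^4 + sqrt(3)*a^3/3 - exp(4*a)


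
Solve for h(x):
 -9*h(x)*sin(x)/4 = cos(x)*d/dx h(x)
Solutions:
 h(x) = C1*cos(x)^(9/4)


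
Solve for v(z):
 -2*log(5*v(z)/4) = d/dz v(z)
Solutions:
 -Integral(1/(-log(_y) - log(5) + 2*log(2)), (_y, v(z)))/2 = C1 - z


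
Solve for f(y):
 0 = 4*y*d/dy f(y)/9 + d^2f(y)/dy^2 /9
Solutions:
 f(y) = C1 + C2*erf(sqrt(2)*y)


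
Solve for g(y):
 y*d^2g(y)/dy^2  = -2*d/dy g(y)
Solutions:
 g(y) = C1 + C2/y


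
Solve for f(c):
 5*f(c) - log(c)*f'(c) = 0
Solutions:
 f(c) = C1*exp(5*li(c))


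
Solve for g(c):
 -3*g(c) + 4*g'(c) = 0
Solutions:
 g(c) = C1*exp(3*c/4)


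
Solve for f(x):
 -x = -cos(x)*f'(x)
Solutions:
 f(x) = C1 + Integral(x/cos(x), x)


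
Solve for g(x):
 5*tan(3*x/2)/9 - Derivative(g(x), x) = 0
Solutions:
 g(x) = C1 - 10*log(cos(3*x/2))/27


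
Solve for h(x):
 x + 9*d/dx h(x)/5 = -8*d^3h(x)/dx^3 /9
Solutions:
 h(x) = C1 + C2*sin(9*sqrt(10)*x/20) + C3*cos(9*sqrt(10)*x/20) - 5*x^2/18


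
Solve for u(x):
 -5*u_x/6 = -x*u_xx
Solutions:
 u(x) = C1 + C2*x^(11/6)


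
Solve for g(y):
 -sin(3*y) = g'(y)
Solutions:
 g(y) = C1 + cos(3*y)/3


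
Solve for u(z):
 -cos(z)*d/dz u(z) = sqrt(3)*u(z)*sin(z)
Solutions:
 u(z) = C1*cos(z)^(sqrt(3))


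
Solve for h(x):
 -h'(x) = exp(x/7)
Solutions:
 h(x) = C1 - 7*exp(x/7)


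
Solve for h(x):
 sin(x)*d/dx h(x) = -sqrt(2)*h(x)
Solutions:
 h(x) = C1*(cos(x) + 1)^(sqrt(2)/2)/(cos(x) - 1)^(sqrt(2)/2)


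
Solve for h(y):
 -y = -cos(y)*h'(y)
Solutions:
 h(y) = C1 + Integral(y/cos(y), y)


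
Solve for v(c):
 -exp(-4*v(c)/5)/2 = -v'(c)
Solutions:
 v(c) = 5*log(-I*(C1 + 2*c/5)^(1/4))
 v(c) = 5*log(I*(C1 + 2*c/5)^(1/4))
 v(c) = 5*log(-(C1 + 2*c/5)^(1/4))
 v(c) = 5*log(C1 + 2*c/5)/4


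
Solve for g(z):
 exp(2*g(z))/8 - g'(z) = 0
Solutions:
 g(z) = log(-1/(C1 + z))/2 + log(2)
 g(z) = log(-sqrt(-1/(C1 + z))) + log(2)


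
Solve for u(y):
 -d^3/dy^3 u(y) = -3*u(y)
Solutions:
 u(y) = C3*exp(3^(1/3)*y) + (C1*sin(3^(5/6)*y/2) + C2*cos(3^(5/6)*y/2))*exp(-3^(1/3)*y/2)


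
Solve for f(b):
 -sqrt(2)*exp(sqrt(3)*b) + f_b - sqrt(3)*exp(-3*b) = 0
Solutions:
 f(b) = C1 + sqrt(6)*exp(sqrt(3)*b)/3 - sqrt(3)*exp(-3*b)/3


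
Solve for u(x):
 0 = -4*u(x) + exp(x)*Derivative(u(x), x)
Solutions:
 u(x) = C1*exp(-4*exp(-x))


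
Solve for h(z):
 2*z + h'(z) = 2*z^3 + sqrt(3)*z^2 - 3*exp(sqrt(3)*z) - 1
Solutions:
 h(z) = C1 + z^4/2 + sqrt(3)*z^3/3 - z^2 - z - sqrt(3)*exp(sqrt(3)*z)


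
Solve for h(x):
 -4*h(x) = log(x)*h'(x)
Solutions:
 h(x) = C1*exp(-4*li(x))


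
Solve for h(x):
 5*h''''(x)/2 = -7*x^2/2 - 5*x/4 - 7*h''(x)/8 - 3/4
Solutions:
 h(x) = C1 + C2*x + C3*sin(sqrt(35)*x/10) + C4*cos(sqrt(35)*x/10) - x^4/3 - 5*x^3/21 + 11*x^2


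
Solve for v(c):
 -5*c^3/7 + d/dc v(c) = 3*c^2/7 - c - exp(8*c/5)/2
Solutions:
 v(c) = C1 + 5*c^4/28 + c^3/7 - c^2/2 - 5*exp(8*c/5)/16


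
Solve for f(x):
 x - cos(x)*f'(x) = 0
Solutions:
 f(x) = C1 + Integral(x/cos(x), x)


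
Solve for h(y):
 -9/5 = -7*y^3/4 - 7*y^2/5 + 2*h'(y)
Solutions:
 h(y) = C1 + 7*y^4/32 + 7*y^3/30 - 9*y/10


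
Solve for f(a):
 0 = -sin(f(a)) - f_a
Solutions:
 f(a) = -acos((-C1 - exp(2*a))/(C1 - exp(2*a))) + 2*pi
 f(a) = acos((-C1 - exp(2*a))/(C1 - exp(2*a)))


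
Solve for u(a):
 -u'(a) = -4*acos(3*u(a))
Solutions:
 Integral(1/acos(3*_y), (_y, u(a))) = C1 + 4*a


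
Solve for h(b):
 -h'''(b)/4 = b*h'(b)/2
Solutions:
 h(b) = C1 + Integral(C2*airyai(-2^(1/3)*b) + C3*airybi(-2^(1/3)*b), b)


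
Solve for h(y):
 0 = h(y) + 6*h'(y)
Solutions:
 h(y) = C1*exp(-y/6)


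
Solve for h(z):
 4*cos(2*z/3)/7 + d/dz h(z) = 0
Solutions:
 h(z) = C1 - 6*sin(2*z/3)/7


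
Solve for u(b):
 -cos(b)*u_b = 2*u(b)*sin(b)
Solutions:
 u(b) = C1*cos(b)^2


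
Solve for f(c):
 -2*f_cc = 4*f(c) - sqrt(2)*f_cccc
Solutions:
 f(c) = C1*exp(-2^(3/4)*c*sqrt(1 + sqrt(1 + 4*sqrt(2)))/2) + C2*exp(2^(3/4)*c*sqrt(1 + sqrt(1 + 4*sqrt(2)))/2) + C3*sin(2^(3/4)*c*sqrt(-1 + sqrt(1 + 4*sqrt(2)))/2) + C4*cosh(2^(3/4)*c*sqrt(1 - sqrt(1 + 4*sqrt(2)))/2)


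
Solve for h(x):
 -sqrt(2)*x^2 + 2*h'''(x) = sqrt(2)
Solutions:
 h(x) = C1 + C2*x + C3*x^2 + sqrt(2)*x^5/120 + sqrt(2)*x^3/12


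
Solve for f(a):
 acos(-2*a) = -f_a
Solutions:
 f(a) = C1 - a*acos(-2*a) - sqrt(1 - 4*a^2)/2


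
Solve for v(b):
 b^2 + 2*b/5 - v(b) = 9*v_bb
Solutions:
 v(b) = C1*sin(b/3) + C2*cos(b/3) + b^2 + 2*b/5 - 18


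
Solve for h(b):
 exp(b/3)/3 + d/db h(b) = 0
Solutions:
 h(b) = C1 - exp(b)^(1/3)


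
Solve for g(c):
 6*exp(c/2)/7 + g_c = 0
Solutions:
 g(c) = C1 - 12*exp(c/2)/7


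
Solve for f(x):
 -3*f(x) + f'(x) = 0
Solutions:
 f(x) = C1*exp(3*x)


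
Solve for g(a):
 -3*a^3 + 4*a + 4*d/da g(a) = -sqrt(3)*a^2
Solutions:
 g(a) = C1 + 3*a^4/16 - sqrt(3)*a^3/12 - a^2/2


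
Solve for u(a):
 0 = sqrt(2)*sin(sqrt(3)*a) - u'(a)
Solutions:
 u(a) = C1 - sqrt(6)*cos(sqrt(3)*a)/3


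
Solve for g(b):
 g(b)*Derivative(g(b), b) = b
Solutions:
 g(b) = -sqrt(C1 + b^2)
 g(b) = sqrt(C1 + b^2)


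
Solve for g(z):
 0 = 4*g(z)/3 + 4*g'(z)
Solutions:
 g(z) = C1*exp(-z/3)


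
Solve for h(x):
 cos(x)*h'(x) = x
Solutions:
 h(x) = C1 + Integral(x/cos(x), x)


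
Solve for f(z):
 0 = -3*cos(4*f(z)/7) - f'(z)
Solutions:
 3*z - 7*log(sin(4*f(z)/7) - 1)/8 + 7*log(sin(4*f(z)/7) + 1)/8 = C1


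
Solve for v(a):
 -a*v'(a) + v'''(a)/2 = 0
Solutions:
 v(a) = C1 + Integral(C2*airyai(2^(1/3)*a) + C3*airybi(2^(1/3)*a), a)


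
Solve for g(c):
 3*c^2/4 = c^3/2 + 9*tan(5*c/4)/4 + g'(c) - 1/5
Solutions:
 g(c) = C1 - c^4/8 + c^3/4 + c/5 + 9*log(cos(5*c/4))/5


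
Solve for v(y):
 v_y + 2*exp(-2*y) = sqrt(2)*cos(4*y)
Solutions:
 v(y) = C1 + sqrt(2)*sin(4*y)/4 + exp(-2*y)


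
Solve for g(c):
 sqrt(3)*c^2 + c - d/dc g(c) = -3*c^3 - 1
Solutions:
 g(c) = C1 + 3*c^4/4 + sqrt(3)*c^3/3 + c^2/2 + c


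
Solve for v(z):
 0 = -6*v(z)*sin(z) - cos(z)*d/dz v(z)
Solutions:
 v(z) = C1*cos(z)^6


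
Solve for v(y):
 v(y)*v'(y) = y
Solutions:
 v(y) = -sqrt(C1 + y^2)
 v(y) = sqrt(C1 + y^2)


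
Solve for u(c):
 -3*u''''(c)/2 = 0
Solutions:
 u(c) = C1 + C2*c + C3*c^2 + C4*c^3


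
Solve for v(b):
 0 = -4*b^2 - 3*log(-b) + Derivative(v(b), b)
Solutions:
 v(b) = C1 + 4*b^3/3 + 3*b*log(-b) - 3*b


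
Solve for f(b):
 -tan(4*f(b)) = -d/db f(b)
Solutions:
 f(b) = -asin(C1*exp(4*b))/4 + pi/4
 f(b) = asin(C1*exp(4*b))/4


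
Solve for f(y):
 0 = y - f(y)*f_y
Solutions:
 f(y) = -sqrt(C1 + y^2)
 f(y) = sqrt(C1 + y^2)


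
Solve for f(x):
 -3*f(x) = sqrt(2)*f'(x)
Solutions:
 f(x) = C1*exp(-3*sqrt(2)*x/2)


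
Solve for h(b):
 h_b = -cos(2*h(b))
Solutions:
 h(b) = -asin((C1 + exp(4*b))/(C1 - exp(4*b)))/2 + pi/2
 h(b) = asin((C1 + exp(4*b))/(C1 - exp(4*b)))/2


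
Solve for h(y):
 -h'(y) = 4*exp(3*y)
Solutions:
 h(y) = C1 - 4*exp(3*y)/3


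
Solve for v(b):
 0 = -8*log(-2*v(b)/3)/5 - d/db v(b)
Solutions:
 5*Integral(1/(log(-_y) - log(3) + log(2)), (_y, v(b)))/8 = C1 - b


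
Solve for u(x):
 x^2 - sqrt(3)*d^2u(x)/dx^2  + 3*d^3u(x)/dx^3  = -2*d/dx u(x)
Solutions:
 u(x) = C1 - x^3/6 - sqrt(3)*x^2/4 + 3*x/4 + (C2*sin(sqrt(21)*x/6) + C3*cos(sqrt(21)*x/6))*exp(sqrt(3)*x/6)


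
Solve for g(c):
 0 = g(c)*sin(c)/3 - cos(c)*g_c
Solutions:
 g(c) = C1/cos(c)^(1/3)


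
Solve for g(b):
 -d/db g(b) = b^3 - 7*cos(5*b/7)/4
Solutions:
 g(b) = C1 - b^4/4 + 49*sin(5*b/7)/20


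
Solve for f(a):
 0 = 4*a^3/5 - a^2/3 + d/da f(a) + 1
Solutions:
 f(a) = C1 - a^4/5 + a^3/9 - a


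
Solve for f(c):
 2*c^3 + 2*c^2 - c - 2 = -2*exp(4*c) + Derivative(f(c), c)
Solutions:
 f(c) = C1 + c^4/2 + 2*c^3/3 - c^2/2 - 2*c + exp(4*c)/2


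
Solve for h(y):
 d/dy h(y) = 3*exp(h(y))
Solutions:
 h(y) = log(-1/(C1 + 3*y))


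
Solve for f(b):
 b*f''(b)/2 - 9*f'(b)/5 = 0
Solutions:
 f(b) = C1 + C2*b^(23/5)


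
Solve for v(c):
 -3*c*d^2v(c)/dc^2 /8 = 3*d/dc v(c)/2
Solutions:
 v(c) = C1 + C2/c^3


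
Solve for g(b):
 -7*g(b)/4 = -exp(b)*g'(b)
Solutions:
 g(b) = C1*exp(-7*exp(-b)/4)


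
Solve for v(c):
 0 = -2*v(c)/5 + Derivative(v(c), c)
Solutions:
 v(c) = C1*exp(2*c/5)


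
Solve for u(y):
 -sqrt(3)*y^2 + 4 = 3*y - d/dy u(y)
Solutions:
 u(y) = C1 + sqrt(3)*y^3/3 + 3*y^2/2 - 4*y


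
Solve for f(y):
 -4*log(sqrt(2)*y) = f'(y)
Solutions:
 f(y) = C1 - 4*y*log(y) - y*log(4) + 4*y


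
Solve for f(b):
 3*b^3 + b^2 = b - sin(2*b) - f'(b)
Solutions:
 f(b) = C1 - 3*b^4/4 - b^3/3 + b^2/2 + cos(2*b)/2


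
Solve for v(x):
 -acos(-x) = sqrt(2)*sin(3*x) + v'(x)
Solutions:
 v(x) = C1 - x*acos(-x) - sqrt(1 - x^2) + sqrt(2)*cos(3*x)/3


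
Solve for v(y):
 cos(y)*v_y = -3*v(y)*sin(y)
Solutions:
 v(y) = C1*cos(y)^3


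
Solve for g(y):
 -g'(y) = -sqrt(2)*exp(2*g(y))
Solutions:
 g(y) = log(-sqrt(-1/(C1 + sqrt(2)*y))) - log(2)/2
 g(y) = log(-1/(C1 + sqrt(2)*y))/2 - log(2)/2


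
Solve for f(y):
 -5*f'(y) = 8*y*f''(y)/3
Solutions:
 f(y) = C1 + C2/y^(7/8)


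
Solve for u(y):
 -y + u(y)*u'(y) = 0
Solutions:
 u(y) = -sqrt(C1 + y^2)
 u(y) = sqrt(C1 + y^2)


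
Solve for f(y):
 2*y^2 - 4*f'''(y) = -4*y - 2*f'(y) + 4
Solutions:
 f(y) = C1 + C2*exp(-sqrt(2)*y/2) + C3*exp(sqrt(2)*y/2) - y^3/3 - y^2 - 2*y


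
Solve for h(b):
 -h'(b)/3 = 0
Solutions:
 h(b) = C1


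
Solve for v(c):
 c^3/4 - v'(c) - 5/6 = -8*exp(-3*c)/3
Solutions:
 v(c) = C1 + c^4/16 - 5*c/6 - 8*exp(-3*c)/9


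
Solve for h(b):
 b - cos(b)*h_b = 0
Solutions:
 h(b) = C1 + Integral(b/cos(b), b)


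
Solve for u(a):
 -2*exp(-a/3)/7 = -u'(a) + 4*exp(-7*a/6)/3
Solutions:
 u(a) = C1 - 6*exp(-a/3)/7 - 8*exp(-7*a/6)/7


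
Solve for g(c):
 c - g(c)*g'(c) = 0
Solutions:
 g(c) = -sqrt(C1 + c^2)
 g(c) = sqrt(C1 + c^2)


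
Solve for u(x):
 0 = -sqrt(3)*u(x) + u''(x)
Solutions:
 u(x) = C1*exp(-3^(1/4)*x) + C2*exp(3^(1/4)*x)


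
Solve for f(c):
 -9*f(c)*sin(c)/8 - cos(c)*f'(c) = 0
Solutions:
 f(c) = C1*cos(c)^(9/8)


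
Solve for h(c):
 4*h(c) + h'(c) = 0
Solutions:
 h(c) = C1*exp(-4*c)


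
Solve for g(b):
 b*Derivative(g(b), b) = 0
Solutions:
 g(b) = C1


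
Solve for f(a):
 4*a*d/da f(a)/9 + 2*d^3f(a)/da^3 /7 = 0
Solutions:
 f(a) = C1 + Integral(C2*airyai(-42^(1/3)*a/3) + C3*airybi(-42^(1/3)*a/3), a)


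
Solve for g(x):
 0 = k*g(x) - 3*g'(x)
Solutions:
 g(x) = C1*exp(k*x/3)


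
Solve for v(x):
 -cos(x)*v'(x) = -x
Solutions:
 v(x) = C1 + Integral(x/cos(x), x)


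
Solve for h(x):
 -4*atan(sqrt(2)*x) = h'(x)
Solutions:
 h(x) = C1 - 4*x*atan(sqrt(2)*x) + sqrt(2)*log(2*x^2 + 1)


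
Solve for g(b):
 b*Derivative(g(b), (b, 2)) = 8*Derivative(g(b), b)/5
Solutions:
 g(b) = C1 + C2*b^(13/5)


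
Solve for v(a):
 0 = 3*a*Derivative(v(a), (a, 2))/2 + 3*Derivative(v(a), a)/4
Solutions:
 v(a) = C1 + C2*sqrt(a)


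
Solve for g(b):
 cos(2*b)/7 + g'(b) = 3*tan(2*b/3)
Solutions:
 g(b) = C1 - 9*log(cos(2*b/3))/2 - sin(2*b)/14


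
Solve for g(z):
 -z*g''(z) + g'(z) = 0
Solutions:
 g(z) = C1 + C2*z^2


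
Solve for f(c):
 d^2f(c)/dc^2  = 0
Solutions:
 f(c) = C1 + C2*c


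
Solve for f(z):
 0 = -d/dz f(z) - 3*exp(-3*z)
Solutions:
 f(z) = C1 + exp(-3*z)


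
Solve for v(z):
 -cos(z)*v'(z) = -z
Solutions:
 v(z) = C1 + Integral(z/cos(z), z)


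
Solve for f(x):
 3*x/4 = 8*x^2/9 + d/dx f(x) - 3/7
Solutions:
 f(x) = C1 - 8*x^3/27 + 3*x^2/8 + 3*x/7


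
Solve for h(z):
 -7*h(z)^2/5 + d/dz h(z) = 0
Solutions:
 h(z) = -5/(C1 + 7*z)


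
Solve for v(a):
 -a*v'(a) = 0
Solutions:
 v(a) = C1


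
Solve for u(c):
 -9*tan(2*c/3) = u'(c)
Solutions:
 u(c) = C1 + 27*log(cos(2*c/3))/2


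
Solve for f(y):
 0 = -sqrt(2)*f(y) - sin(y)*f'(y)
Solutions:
 f(y) = C1*(cos(y) + 1)^(sqrt(2)/2)/(cos(y) - 1)^(sqrt(2)/2)


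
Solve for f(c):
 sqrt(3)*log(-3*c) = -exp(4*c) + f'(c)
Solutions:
 f(c) = C1 + sqrt(3)*c*log(-c) + sqrt(3)*c*(-1 + log(3)) + exp(4*c)/4


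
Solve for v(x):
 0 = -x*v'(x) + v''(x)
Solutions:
 v(x) = C1 + C2*erfi(sqrt(2)*x/2)


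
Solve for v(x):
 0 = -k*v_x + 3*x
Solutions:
 v(x) = C1 + 3*x^2/(2*k)


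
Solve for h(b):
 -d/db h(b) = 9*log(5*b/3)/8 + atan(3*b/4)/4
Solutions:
 h(b) = C1 - 9*b*log(b)/8 - b*atan(3*b/4)/4 - 9*b*log(5)/8 + 9*b/8 + 9*b*log(3)/8 + log(9*b^2 + 16)/6


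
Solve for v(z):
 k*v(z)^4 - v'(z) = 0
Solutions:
 v(z) = (-1/(C1 + 3*k*z))^(1/3)
 v(z) = (-1/(C1 + k*z))^(1/3)*(-3^(2/3) - 3*3^(1/6)*I)/6
 v(z) = (-1/(C1 + k*z))^(1/3)*(-3^(2/3) + 3*3^(1/6)*I)/6


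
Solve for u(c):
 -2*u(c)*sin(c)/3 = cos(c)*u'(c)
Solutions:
 u(c) = C1*cos(c)^(2/3)


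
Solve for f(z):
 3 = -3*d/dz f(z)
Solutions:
 f(z) = C1 - z


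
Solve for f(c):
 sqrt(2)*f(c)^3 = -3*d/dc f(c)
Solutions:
 f(c) = -sqrt(6)*sqrt(-1/(C1 - sqrt(2)*c))/2
 f(c) = sqrt(6)*sqrt(-1/(C1 - sqrt(2)*c))/2


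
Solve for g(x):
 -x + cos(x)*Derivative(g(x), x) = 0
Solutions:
 g(x) = C1 + Integral(x/cos(x), x)


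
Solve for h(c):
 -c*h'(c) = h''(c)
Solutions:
 h(c) = C1 + C2*erf(sqrt(2)*c/2)


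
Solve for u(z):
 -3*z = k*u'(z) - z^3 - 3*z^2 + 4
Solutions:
 u(z) = C1 + z^4/(4*k) + z^3/k - 3*z^2/(2*k) - 4*z/k


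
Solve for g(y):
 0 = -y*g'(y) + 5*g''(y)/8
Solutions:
 g(y) = C1 + C2*erfi(2*sqrt(5)*y/5)


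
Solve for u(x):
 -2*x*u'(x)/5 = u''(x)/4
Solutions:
 u(x) = C1 + C2*erf(2*sqrt(5)*x/5)


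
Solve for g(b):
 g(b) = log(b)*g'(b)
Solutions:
 g(b) = C1*exp(li(b))


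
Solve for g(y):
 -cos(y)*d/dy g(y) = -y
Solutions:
 g(y) = C1 + Integral(y/cos(y), y)


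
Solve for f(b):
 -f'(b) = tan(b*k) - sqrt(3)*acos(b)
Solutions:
 f(b) = C1 + sqrt(3)*(b*acos(b) - sqrt(1 - b^2)) - Piecewise((-log(cos(b*k))/k, Ne(k, 0)), (0, True))


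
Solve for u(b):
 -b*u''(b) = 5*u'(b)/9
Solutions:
 u(b) = C1 + C2*b^(4/9)


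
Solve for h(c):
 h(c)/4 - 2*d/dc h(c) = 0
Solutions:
 h(c) = C1*exp(c/8)


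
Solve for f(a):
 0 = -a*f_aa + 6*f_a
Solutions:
 f(a) = C1 + C2*a^7


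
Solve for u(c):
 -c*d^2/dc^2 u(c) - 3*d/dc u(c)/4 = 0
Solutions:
 u(c) = C1 + C2*c^(1/4)


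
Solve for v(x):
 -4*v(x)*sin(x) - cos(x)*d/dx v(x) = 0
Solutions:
 v(x) = C1*cos(x)^4


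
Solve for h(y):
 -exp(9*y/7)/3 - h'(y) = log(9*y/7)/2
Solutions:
 h(y) = C1 - y*log(y)/2 + y*(-log(3) + 1/2 + log(7)/2) - 7*exp(9*y/7)/27


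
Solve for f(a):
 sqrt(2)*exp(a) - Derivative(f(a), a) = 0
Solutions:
 f(a) = C1 + sqrt(2)*exp(a)


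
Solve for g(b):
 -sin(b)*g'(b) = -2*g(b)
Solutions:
 g(b) = C1*(cos(b) - 1)/(cos(b) + 1)


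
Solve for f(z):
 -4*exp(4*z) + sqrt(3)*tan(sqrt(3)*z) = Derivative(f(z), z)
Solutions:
 f(z) = C1 - exp(4*z) - log(cos(sqrt(3)*z))


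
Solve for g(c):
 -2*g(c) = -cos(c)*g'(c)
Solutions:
 g(c) = C1*(sin(c) + 1)/(sin(c) - 1)


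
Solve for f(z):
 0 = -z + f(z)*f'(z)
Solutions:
 f(z) = -sqrt(C1 + z^2)
 f(z) = sqrt(C1 + z^2)


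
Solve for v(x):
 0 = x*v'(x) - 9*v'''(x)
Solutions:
 v(x) = C1 + Integral(C2*airyai(3^(1/3)*x/3) + C3*airybi(3^(1/3)*x/3), x)


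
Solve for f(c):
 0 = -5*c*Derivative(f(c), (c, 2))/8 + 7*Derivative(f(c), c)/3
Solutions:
 f(c) = C1 + C2*c^(71/15)


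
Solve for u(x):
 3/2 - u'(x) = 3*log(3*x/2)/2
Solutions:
 u(x) = C1 - 3*x*log(x)/2 - 3*x*log(3)/2 + 3*x*log(2)/2 + 3*x


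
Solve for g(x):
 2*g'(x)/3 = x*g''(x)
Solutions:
 g(x) = C1 + C2*x^(5/3)


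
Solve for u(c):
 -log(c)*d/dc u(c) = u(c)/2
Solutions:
 u(c) = C1*exp(-li(c)/2)


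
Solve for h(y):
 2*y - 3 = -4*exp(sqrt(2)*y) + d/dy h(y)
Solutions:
 h(y) = C1 + y^2 - 3*y + 2*sqrt(2)*exp(sqrt(2)*y)


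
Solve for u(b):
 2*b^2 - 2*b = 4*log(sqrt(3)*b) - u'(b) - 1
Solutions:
 u(b) = C1 - 2*b^3/3 + b^2 + 4*b*log(b) - 5*b + b*log(9)


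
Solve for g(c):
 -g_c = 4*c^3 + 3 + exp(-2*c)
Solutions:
 g(c) = C1 - c^4 - 3*c + exp(-2*c)/2


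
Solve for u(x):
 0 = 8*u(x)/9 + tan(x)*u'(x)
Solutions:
 u(x) = C1/sin(x)^(8/9)


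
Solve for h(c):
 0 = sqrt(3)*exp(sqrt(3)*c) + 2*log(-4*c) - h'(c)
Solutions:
 h(c) = C1 + 2*c*log(-c) + 2*c*(-1 + 2*log(2)) + exp(sqrt(3)*c)


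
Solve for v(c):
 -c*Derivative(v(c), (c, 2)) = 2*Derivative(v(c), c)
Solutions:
 v(c) = C1 + C2/c


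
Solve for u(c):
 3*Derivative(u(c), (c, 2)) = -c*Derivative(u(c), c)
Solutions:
 u(c) = C1 + C2*erf(sqrt(6)*c/6)


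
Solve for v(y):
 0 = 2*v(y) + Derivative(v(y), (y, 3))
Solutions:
 v(y) = C3*exp(-2^(1/3)*y) + (C1*sin(2^(1/3)*sqrt(3)*y/2) + C2*cos(2^(1/3)*sqrt(3)*y/2))*exp(2^(1/3)*y/2)


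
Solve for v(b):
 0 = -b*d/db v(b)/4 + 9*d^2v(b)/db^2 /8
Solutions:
 v(b) = C1 + C2*erfi(b/3)


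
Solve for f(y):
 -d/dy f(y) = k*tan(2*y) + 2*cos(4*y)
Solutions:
 f(y) = C1 + k*log(cos(2*y))/2 - sin(4*y)/2


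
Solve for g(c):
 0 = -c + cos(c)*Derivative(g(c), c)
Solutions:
 g(c) = C1 + Integral(c/cos(c), c)


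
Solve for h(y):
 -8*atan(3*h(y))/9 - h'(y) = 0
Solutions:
 Integral(1/atan(3*_y), (_y, h(y))) = C1 - 8*y/9


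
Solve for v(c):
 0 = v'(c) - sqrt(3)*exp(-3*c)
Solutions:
 v(c) = C1 - sqrt(3)*exp(-3*c)/3


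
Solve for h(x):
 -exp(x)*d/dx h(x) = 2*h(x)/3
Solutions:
 h(x) = C1*exp(2*exp(-x)/3)


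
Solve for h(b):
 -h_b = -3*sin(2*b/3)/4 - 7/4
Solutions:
 h(b) = C1 + 7*b/4 - 9*cos(2*b/3)/8


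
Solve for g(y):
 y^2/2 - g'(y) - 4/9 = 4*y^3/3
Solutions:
 g(y) = C1 - y^4/3 + y^3/6 - 4*y/9


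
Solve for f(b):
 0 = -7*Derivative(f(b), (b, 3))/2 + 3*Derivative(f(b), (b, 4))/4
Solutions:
 f(b) = C1 + C2*b + C3*b^2 + C4*exp(14*b/3)


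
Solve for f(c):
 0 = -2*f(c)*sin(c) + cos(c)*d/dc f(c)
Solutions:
 f(c) = C1/cos(c)^2


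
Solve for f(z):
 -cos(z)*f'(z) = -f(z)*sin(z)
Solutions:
 f(z) = C1/cos(z)


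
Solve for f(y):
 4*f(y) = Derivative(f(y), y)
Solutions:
 f(y) = C1*exp(4*y)


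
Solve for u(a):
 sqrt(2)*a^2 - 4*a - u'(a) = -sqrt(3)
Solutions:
 u(a) = C1 + sqrt(2)*a^3/3 - 2*a^2 + sqrt(3)*a


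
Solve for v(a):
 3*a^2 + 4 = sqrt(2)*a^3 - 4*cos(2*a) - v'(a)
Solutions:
 v(a) = C1 + sqrt(2)*a^4/4 - a^3 - 4*a - 4*sin(a)*cos(a)


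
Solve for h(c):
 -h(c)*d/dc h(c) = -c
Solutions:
 h(c) = -sqrt(C1 + c^2)
 h(c) = sqrt(C1 + c^2)


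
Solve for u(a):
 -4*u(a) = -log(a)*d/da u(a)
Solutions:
 u(a) = C1*exp(4*li(a))


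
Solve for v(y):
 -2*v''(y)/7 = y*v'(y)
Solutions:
 v(y) = C1 + C2*erf(sqrt(7)*y/2)


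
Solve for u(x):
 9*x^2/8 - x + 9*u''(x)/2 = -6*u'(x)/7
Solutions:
 u(x) = C1 + C2*exp(-4*x/21) - 7*x^3/16 + 1435*x^2/192 - 10045*x/128


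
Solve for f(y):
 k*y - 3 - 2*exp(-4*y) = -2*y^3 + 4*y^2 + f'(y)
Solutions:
 f(y) = C1 + k*y^2/2 + y^4/2 - 4*y^3/3 - 3*y + exp(-4*y)/2


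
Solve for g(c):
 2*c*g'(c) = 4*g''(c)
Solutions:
 g(c) = C1 + C2*erfi(c/2)


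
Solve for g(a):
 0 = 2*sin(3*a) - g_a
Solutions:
 g(a) = C1 - 2*cos(3*a)/3


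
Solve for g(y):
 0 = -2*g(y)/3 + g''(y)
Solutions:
 g(y) = C1*exp(-sqrt(6)*y/3) + C2*exp(sqrt(6)*y/3)


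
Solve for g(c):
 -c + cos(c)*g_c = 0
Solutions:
 g(c) = C1 + Integral(c/cos(c), c)


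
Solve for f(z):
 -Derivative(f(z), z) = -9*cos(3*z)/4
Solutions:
 f(z) = C1 + 3*sin(3*z)/4


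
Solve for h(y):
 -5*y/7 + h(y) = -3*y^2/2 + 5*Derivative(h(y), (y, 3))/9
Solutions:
 h(y) = C3*exp(15^(2/3)*y/5) - 3*y^2/2 + 5*y/7 + (C1*sin(3*3^(1/6)*5^(2/3)*y/10) + C2*cos(3*3^(1/6)*5^(2/3)*y/10))*exp(-15^(2/3)*y/10)


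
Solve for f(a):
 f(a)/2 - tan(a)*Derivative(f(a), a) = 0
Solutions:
 f(a) = C1*sqrt(sin(a))


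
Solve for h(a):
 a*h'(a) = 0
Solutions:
 h(a) = C1


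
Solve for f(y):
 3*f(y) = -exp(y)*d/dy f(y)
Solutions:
 f(y) = C1*exp(3*exp(-y))


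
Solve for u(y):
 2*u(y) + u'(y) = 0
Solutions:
 u(y) = C1*exp(-2*y)


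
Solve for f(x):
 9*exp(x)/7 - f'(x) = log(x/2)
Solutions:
 f(x) = C1 - x*log(x) + x*(log(2) + 1) + 9*exp(x)/7


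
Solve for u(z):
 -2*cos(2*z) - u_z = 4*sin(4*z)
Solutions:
 u(z) = C1 - sin(2*z) + cos(4*z)


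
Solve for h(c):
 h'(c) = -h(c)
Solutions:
 h(c) = C1*exp(-c)


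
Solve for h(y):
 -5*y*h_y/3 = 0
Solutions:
 h(y) = C1


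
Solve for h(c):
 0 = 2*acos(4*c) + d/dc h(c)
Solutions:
 h(c) = C1 - 2*c*acos(4*c) + sqrt(1 - 16*c^2)/2


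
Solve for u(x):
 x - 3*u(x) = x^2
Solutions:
 u(x) = x*(1 - x)/3


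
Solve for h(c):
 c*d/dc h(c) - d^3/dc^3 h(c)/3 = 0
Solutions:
 h(c) = C1 + Integral(C2*airyai(3^(1/3)*c) + C3*airybi(3^(1/3)*c), c)


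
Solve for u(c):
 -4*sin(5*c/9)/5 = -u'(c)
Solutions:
 u(c) = C1 - 36*cos(5*c/9)/25


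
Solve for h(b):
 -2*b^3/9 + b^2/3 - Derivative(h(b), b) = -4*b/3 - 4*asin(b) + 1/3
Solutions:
 h(b) = C1 - b^4/18 + b^3/9 + 2*b^2/3 + 4*b*asin(b) - b/3 + 4*sqrt(1 - b^2)


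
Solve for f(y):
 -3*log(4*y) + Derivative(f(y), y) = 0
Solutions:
 f(y) = C1 + 3*y*log(y) - 3*y + y*log(64)


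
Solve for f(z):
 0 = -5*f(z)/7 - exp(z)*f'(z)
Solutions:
 f(z) = C1*exp(5*exp(-z)/7)


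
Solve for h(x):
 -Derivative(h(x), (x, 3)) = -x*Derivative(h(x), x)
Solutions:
 h(x) = C1 + Integral(C2*airyai(x) + C3*airybi(x), x)


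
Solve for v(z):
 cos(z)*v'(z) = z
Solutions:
 v(z) = C1 + Integral(z/cos(z), z)


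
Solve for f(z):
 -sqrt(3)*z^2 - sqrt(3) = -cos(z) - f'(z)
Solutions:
 f(z) = C1 + sqrt(3)*z^3/3 + sqrt(3)*z - sin(z)


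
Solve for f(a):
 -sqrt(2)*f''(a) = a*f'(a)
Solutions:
 f(a) = C1 + C2*erf(2^(1/4)*a/2)


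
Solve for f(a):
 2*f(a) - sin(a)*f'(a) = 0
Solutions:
 f(a) = C1*(cos(a) - 1)/(cos(a) + 1)


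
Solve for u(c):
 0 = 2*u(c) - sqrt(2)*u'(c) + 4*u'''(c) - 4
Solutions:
 u(c) = C1*exp(3^(1/3)*c*(sqrt(2)*3^(1/3)/(sqrt(6)*sqrt(54 - sqrt(2)) + 18)^(1/3) + (sqrt(6)*sqrt(54 - sqrt(2)) + 18)^(1/3))/12)*sin(3^(1/6)*c*(-3*sqrt(2)/(sqrt(6)*sqrt(54 - sqrt(2)) + 18)^(1/3) + 3^(2/3)*(sqrt(6)*sqrt(54 - sqrt(2)) + 18)^(1/3))/12) + C2*exp(3^(1/3)*c*(sqrt(2)*3^(1/3)/(sqrt(6)*sqrt(54 - sqrt(2)) + 18)^(1/3) + (sqrt(6)*sqrt(54 - sqrt(2)) + 18)^(1/3))/12)*cos(3^(1/6)*c*(-3*sqrt(2)/(sqrt(6)*sqrt(54 - sqrt(2)) + 18)^(1/3) + 3^(2/3)*(sqrt(6)*sqrt(54 - sqrt(2)) + 18)^(1/3))/12) + C3*exp(-3^(1/3)*c*(sqrt(2)*3^(1/3)/(sqrt(6)*sqrt(54 - sqrt(2)) + 18)^(1/3) + (sqrt(6)*sqrt(54 - sqrt(2)) + 18)^(1/3))/6) + 2
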